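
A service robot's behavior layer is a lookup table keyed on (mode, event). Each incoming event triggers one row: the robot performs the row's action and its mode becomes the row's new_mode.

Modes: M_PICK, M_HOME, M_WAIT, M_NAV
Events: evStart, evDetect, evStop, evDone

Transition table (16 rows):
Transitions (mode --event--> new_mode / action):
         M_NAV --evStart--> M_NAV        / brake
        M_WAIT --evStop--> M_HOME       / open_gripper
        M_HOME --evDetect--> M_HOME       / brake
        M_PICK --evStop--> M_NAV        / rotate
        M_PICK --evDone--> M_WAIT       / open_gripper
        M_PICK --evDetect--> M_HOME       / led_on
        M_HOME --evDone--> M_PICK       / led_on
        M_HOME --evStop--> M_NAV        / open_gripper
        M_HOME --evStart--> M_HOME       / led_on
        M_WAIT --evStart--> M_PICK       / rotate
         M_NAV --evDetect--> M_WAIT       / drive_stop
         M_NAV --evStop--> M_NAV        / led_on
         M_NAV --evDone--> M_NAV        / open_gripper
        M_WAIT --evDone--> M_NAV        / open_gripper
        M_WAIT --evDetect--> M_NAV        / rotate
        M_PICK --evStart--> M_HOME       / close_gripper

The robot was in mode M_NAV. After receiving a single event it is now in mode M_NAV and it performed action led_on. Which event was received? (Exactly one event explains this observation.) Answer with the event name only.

try evStart: (M_NAV, evStart) → (M_NAV, brake)
try evDetect: (M_NAV, evDetect) → (M_WAIT, drive_stop)
try evStop: (M_NAV, evStop) → (M_NAV, led_on)  ← matches
try evDone: (M_NAV, evDone) → (M_NAV, open_gripper)

evStop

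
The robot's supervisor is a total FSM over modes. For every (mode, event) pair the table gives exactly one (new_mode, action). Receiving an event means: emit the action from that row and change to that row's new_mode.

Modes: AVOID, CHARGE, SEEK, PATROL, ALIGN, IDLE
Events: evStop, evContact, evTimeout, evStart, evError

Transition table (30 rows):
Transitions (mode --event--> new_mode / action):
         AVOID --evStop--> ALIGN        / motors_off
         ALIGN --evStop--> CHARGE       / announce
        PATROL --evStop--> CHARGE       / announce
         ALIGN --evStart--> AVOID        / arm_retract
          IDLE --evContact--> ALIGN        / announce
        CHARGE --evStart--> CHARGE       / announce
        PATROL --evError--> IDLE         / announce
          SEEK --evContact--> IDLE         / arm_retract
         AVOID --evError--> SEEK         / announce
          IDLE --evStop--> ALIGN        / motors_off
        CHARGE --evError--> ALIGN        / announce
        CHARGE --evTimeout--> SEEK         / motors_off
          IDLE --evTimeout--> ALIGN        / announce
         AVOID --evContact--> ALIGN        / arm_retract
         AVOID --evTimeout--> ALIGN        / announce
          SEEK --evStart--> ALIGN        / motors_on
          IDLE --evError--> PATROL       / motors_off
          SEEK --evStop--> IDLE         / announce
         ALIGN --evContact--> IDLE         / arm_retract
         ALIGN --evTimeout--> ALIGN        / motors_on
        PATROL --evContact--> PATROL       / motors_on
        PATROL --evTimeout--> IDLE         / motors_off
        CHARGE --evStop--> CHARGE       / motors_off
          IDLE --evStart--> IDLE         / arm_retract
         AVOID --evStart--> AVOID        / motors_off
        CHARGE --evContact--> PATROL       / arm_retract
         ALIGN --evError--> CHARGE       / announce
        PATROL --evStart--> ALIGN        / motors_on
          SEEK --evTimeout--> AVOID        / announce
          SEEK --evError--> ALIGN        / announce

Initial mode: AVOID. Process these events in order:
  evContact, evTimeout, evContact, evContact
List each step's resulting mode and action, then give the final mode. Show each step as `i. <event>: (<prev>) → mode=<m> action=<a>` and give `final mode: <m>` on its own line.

1. evContact: (AVOID) → mode=ALIGN action=arm_retract
2. evTimeout: (ALIGN) → mode=ALIGN action=motors_on
3. evContact: (ALIGN) → mode=IDLE action=arm_retract
4. evContact: (IDLE) → mode=ALIGN action=announce

final mode: ALIGN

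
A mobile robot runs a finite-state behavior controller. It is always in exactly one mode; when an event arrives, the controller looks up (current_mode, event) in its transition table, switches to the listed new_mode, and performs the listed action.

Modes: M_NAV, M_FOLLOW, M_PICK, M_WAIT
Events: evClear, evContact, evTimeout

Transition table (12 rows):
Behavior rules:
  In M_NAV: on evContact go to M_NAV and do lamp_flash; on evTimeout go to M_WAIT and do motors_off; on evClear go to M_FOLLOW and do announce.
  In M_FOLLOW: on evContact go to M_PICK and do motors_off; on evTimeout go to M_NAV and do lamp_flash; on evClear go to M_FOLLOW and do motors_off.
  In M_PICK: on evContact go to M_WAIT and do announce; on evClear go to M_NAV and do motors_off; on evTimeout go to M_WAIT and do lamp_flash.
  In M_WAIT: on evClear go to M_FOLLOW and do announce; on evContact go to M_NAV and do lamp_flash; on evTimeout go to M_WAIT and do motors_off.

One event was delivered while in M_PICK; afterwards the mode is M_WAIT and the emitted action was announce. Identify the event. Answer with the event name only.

evContact

try evClear: (M_PICK, evClear) → (M_NAV, motors_off)
try evContact: (M_PICK, evContact) → (M_WAIT, announce)  ← matches
try evTimeout: (M_PICK, evTimeout) → (M_WAIT, lamp_flash)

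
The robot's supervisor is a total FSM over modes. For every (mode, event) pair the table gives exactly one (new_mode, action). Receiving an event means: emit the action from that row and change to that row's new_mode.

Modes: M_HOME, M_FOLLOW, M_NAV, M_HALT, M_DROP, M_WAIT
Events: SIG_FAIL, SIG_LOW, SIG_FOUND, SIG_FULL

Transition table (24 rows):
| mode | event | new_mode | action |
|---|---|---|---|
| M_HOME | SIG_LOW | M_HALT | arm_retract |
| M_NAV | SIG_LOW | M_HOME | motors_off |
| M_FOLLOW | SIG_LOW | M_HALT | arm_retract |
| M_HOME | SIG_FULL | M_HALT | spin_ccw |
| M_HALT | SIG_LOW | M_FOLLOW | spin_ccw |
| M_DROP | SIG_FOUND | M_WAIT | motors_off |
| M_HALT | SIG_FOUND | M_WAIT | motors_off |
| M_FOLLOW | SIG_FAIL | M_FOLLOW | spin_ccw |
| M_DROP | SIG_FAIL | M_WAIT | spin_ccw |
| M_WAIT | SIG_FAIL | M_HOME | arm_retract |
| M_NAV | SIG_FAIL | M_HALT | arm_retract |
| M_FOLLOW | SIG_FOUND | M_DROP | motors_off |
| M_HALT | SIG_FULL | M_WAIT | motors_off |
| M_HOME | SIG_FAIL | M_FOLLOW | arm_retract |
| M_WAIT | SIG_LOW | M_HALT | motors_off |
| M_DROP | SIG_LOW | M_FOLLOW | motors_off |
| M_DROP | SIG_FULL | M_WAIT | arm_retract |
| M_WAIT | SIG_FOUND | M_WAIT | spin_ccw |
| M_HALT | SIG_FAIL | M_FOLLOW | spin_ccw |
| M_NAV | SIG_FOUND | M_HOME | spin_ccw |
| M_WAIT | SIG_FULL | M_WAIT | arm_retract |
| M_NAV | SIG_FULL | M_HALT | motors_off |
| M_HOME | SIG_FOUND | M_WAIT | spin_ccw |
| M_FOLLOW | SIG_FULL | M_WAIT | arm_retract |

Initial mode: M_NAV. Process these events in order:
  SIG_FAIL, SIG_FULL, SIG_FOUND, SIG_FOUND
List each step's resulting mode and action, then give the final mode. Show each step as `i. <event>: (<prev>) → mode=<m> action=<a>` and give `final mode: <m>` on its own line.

1. SIG_FAIL: (M_NAV) → mode=M_HALT action=arm_retract
2. SIG_FULL: (M_HALT) → mode=M_WAIT action=motors_off
3. SIG_FOUND: (M_WAIT) → mode=M_WAIT action=spin_ccw
4. SIG_FOUND: (M_WAIT) → mode=M_WAIT action=spin_ccw

final mode: M_WAIT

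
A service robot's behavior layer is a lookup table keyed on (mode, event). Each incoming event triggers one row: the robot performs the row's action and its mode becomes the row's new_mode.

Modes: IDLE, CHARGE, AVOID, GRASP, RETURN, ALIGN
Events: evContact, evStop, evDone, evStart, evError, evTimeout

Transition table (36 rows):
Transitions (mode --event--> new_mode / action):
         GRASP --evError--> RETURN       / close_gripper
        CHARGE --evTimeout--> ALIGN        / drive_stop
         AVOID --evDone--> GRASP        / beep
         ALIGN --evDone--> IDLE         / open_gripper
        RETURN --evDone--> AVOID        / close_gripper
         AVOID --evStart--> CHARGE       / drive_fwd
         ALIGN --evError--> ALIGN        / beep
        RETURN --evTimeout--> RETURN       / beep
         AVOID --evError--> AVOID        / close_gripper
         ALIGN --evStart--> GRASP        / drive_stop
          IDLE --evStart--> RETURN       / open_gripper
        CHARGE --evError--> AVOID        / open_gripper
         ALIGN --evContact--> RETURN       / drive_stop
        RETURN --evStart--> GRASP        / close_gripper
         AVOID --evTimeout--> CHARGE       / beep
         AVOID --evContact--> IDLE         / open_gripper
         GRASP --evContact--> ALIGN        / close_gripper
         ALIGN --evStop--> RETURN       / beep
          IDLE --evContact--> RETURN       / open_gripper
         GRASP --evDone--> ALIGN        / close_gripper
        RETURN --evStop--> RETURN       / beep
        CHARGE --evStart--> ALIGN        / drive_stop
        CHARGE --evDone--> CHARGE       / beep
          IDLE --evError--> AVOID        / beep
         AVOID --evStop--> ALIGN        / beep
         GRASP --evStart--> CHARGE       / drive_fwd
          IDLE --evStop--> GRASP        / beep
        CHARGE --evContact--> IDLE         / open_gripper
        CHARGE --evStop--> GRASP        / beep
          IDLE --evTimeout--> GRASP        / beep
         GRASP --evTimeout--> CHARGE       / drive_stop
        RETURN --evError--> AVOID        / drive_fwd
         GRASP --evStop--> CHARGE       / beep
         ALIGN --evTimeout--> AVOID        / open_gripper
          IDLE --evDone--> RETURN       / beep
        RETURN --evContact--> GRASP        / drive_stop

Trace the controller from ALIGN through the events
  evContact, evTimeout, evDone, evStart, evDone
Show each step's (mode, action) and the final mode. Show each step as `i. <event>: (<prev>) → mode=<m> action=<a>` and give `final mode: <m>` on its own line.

final mode: CHARGE

1. evContact: (ALIGN) → mode=RETURN action=drive_stop
2. evTimeout: (RETURN) → mode=RETURN action=beep
3. evDone: (RETURN) → mode=AVOID action=close_gripper
4. evStart: (AVOID) → mode=CHARGE action=drive_fwd
5. evDone: (CHARGE) → mode=CHARGE action=beep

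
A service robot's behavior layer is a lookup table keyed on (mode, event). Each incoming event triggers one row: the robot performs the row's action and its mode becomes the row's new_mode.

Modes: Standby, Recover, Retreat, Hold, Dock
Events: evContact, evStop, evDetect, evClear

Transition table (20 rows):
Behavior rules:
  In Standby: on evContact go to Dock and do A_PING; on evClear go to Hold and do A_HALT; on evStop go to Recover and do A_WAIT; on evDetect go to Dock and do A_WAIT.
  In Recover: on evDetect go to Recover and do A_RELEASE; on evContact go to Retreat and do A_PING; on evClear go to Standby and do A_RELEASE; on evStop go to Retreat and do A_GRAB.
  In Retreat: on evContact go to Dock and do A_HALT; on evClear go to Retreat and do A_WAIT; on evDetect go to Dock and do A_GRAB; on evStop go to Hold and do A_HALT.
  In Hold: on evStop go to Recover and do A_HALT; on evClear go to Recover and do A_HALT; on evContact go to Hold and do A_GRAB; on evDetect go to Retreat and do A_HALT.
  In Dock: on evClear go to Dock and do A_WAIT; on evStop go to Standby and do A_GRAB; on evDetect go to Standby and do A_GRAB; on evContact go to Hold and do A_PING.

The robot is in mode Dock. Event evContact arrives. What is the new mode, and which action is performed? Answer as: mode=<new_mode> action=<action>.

current mode = Dock; filter table to that mode:
  (Dock, evClear) → (Dock, A_WAIT)
  (Dock, evStop) → (Standby, A_GRAB)
  (Dock, evDetect) → (Standby, A_GRAB)
  (Dock, evContact) → (Hold, A_PING)  ← event matches
event = evContact selects (Hold, A_PING)

mode=Hold action=A_PING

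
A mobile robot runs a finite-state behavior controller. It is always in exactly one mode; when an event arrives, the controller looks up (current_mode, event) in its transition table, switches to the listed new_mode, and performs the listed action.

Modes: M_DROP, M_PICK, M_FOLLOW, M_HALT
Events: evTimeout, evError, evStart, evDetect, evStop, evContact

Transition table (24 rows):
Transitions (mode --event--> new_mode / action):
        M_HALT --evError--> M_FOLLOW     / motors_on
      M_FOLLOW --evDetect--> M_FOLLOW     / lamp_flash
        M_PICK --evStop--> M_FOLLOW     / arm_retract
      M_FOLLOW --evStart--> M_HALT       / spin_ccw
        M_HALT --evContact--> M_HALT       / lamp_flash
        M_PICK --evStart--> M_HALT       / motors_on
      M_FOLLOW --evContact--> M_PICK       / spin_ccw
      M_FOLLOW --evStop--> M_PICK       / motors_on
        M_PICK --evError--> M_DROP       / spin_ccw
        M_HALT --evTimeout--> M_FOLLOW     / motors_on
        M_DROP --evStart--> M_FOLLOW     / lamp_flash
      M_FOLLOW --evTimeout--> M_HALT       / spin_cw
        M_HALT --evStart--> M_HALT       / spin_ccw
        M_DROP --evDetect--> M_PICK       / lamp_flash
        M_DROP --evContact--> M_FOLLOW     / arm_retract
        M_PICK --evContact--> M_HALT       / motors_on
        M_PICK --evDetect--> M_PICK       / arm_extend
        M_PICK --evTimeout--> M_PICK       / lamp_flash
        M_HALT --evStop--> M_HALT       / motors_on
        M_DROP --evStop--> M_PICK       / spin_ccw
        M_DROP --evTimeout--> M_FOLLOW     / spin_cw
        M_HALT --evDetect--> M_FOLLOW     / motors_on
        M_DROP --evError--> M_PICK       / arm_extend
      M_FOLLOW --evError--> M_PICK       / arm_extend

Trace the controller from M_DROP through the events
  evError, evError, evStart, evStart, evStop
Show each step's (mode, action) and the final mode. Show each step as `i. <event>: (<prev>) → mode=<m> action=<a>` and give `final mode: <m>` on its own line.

1. evError: (M_DROP) → mode=M_PICK action=arm_extend
2. evError: (M_PICK) → mode=M_DROP action=spin_ccw
3. evStart: (M_DROP) → mode=M_FOLLOW action=lamp_flash
4. evStart: (M_FOLLOW) → mode=M_HALT action=spin_ccw
5. evStop: (M_HALT) → mode=M_HALT action=motors_on

final mode: M_HALT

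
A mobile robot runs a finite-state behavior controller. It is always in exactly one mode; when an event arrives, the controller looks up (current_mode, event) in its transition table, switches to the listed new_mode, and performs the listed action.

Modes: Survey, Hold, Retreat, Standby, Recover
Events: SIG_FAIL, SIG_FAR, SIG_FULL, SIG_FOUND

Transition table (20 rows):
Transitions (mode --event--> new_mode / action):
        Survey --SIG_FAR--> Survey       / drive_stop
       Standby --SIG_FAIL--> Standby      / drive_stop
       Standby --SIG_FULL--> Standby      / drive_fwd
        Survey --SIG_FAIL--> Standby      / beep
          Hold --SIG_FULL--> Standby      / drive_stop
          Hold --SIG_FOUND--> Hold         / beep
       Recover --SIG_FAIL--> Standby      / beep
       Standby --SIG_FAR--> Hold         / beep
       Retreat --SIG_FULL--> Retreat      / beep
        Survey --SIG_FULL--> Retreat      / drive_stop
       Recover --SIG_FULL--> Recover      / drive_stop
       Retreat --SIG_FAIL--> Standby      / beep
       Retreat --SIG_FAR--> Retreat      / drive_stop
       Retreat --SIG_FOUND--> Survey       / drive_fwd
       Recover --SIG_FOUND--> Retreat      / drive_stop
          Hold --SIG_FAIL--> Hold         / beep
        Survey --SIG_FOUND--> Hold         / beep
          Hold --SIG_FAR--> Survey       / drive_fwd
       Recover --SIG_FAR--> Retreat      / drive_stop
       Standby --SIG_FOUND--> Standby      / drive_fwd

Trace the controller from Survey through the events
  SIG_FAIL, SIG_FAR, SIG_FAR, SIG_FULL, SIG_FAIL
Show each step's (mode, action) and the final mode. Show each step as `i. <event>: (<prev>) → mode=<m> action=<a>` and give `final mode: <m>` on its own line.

1. SIG_FAIL: (Survey) → mode=Standby action=beep
2. SIG_FAR: (Standby) → mode=Hold action=beep
3. SIG_FAR: (Hold) → mode=Survey action=drive_fwd
4. SIG_FULL: (Survey) → mode=Retreat action=drive_stop
5. SIG_FAIL: (Retreat) → mode=Standby action=beep

final mode: Standby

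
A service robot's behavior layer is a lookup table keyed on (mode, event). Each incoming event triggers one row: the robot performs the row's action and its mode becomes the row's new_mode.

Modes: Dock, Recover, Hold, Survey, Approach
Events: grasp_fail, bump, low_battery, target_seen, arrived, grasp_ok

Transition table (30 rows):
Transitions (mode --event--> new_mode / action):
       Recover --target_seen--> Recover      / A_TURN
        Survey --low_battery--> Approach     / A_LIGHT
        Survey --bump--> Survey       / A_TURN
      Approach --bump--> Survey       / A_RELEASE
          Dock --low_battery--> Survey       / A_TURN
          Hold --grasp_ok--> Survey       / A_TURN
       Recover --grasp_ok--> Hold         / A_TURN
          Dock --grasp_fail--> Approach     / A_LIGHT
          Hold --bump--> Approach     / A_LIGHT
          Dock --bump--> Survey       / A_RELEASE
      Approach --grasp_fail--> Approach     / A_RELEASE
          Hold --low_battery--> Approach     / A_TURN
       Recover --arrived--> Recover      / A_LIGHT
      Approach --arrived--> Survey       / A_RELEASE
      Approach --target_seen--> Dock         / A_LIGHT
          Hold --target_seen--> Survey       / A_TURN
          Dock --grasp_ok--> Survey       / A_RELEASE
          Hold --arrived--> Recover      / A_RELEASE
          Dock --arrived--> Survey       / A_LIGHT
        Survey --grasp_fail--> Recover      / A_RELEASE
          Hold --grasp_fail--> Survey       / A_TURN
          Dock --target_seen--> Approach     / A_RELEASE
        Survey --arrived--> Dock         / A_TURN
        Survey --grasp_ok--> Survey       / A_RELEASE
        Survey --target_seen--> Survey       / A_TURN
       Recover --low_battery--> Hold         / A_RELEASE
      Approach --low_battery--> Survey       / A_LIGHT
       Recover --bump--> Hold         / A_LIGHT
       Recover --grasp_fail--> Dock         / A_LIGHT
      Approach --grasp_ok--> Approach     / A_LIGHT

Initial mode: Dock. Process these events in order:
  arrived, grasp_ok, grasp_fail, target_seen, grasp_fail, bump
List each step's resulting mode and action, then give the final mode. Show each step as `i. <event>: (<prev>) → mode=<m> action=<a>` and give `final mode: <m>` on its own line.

final mode: Survey

1. arrived: (Dock) → mode=Survey action=A_LIGHT
2. grasp_ok: (Survey) → mode=Survey action=A_RELEASE
3. grasp_fail: (Survey) → mode=Recover action=A_RELEASE
4. target_seen: (Recover) → mode=Recover action=A_TURN
5. grasp_fail: (Recover) → mode=Dock action=A_LIGHT
6. bump: (Dock) → mode=Survey action=A_RELEASE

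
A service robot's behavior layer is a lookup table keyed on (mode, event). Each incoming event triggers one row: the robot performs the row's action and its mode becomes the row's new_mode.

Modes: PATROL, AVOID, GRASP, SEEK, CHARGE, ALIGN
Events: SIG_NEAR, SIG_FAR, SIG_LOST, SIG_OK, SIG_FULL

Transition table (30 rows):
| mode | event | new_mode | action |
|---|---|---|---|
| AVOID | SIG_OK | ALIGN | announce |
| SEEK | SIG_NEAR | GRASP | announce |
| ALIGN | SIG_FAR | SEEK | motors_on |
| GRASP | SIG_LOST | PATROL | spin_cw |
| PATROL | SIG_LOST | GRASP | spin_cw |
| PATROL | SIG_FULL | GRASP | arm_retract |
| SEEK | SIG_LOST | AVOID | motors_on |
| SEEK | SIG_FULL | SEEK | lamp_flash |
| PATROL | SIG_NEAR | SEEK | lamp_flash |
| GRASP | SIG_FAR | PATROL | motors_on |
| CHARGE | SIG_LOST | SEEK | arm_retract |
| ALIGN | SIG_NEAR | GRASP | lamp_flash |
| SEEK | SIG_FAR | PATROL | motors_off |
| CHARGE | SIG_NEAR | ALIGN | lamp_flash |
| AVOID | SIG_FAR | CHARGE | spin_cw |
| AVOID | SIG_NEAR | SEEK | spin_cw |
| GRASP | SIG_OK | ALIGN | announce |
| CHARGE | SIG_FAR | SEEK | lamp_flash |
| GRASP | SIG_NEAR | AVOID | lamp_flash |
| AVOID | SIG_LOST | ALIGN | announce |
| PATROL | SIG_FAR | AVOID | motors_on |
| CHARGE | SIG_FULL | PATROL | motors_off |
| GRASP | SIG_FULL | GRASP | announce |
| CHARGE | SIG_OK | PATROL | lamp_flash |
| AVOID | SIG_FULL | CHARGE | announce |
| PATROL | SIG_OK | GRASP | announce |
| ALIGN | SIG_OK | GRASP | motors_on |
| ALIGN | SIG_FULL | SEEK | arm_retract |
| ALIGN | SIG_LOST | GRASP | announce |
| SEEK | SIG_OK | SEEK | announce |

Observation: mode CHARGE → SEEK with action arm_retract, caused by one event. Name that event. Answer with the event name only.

SIG_LOST

try SIG_NEAR: (CHARGE, SIG_NEAR) → (ALIGN, lamp_flash)
try SIG_FAR: (CHARGE, SIG_FAR) → (SEEK, lamp_flash)
try SIG_LOST: (CHARGE, SIG_LOST) → (SEEK, arm_retract)  ← matches
try SIG_OK: (CHARGE, SIG_OK) → (PATROL, lamp_flash)
try SIG_FULL: (CHARGE, SIG_FULL) → (PATROL, motors_off)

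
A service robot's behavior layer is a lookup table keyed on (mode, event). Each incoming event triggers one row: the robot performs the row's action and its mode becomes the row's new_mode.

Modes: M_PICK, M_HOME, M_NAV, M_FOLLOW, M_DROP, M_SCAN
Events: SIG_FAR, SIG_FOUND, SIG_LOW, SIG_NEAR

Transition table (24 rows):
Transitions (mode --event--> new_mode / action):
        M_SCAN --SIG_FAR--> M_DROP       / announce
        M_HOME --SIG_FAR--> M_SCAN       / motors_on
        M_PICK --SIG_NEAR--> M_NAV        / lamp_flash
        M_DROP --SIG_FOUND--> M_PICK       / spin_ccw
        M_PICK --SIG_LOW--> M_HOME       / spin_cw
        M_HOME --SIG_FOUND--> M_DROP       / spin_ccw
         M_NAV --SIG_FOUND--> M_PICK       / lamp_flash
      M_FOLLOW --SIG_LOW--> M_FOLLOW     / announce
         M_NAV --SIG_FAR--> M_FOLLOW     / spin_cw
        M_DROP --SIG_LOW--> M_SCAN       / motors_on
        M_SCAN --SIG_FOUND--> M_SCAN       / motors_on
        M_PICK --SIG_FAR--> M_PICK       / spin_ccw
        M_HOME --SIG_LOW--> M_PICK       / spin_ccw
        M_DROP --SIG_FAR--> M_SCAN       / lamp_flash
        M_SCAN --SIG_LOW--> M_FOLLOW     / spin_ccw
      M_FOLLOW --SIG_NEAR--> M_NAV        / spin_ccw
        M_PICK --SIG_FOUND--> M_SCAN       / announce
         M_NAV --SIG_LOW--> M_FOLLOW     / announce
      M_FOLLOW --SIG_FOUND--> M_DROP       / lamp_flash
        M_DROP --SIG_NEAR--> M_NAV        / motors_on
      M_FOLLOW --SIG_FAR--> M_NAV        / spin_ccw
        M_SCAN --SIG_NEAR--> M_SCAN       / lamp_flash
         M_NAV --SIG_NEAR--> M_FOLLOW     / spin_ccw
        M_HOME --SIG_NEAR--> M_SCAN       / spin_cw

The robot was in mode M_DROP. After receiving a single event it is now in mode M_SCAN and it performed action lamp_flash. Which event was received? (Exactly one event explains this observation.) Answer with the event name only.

SIG_FAR

try SIG_FAR: (M_DROP, SIG_FAR) → (M_SCAN, lamp_flash)  ← matches
try SIG_FOUND: (M_DROP, SIG_FOUND) → (M_PICK, spin_ccw)
try SIG_LOW: (M_DROP, SIG_LOW) → (M_SCAN, motors_on)
try SIG_NEAR: (M_DROP, SIG_NEAR) → (M_NAV, motors_on)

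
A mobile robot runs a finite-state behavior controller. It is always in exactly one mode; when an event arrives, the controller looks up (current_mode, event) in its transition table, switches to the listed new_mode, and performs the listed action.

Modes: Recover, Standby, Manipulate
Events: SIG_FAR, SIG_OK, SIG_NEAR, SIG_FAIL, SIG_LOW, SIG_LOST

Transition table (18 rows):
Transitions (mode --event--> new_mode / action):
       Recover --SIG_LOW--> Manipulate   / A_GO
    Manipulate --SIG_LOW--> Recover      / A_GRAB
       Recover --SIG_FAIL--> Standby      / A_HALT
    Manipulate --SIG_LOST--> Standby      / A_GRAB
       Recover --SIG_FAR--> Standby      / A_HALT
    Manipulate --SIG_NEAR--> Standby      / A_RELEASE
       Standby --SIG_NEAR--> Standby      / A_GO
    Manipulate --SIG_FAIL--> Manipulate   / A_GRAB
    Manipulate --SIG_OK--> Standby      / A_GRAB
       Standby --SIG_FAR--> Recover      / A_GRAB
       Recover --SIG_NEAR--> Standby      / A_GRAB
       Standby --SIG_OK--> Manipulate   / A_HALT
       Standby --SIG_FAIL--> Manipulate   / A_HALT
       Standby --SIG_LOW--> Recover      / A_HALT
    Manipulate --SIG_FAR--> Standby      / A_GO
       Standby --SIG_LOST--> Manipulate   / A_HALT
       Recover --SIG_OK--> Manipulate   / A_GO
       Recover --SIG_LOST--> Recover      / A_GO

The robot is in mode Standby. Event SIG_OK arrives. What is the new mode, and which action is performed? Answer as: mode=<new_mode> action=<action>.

mode=Manipulate action=A_HALT

current mode = Standby; filter table to that mode:
  (Standby, SIG_NEAR) → (Standby, A_GO)
  (Standby, SIG_FAR) → (Recover, A_GRAB)
  (Standby, SIG_OK) → (Manipulate, A_HALT)  ← event matches
  (Standby, SIG_FAIL) → (Manipulate, A_HALT)
  (Standby, SIG_LOW) → (Recover, A_HALT)
  (Standby, SIG_LOST) → (Manipulate, A_HALT)
event = SIG_OK selects (Manipulate, A_HALT)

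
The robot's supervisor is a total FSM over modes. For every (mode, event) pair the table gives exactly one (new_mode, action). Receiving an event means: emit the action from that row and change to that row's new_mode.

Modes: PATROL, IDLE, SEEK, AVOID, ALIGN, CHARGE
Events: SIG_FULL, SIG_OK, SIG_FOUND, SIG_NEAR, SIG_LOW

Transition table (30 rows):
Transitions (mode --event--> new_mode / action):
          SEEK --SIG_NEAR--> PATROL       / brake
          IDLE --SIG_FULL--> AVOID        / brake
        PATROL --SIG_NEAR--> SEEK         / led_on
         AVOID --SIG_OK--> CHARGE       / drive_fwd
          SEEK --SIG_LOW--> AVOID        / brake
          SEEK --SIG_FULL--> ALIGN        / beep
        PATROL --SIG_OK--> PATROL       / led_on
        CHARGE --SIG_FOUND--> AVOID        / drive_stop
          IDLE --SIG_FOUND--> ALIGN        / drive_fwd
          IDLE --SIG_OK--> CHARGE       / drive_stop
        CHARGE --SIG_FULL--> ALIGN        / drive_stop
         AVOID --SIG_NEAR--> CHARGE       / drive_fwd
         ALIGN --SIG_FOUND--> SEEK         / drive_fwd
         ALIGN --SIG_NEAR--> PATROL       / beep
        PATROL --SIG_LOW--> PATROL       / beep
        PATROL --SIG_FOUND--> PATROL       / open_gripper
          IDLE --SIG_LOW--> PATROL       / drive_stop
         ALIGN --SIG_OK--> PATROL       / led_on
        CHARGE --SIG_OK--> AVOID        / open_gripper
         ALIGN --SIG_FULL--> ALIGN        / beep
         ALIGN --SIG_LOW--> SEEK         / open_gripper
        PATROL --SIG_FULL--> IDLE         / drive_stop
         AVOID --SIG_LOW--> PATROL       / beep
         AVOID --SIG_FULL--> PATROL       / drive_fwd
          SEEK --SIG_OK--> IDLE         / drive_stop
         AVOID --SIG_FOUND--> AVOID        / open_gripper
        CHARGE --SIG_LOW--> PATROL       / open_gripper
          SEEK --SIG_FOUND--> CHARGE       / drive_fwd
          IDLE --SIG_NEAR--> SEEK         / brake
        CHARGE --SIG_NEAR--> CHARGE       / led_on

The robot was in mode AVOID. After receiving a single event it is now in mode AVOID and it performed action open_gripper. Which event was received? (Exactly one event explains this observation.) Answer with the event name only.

SIG_FOUND

try SIG_FULL: (AVOID, SIG_FULL) → (PATROL, drive_fwd)
try SIG_OK: (AVOID, SIG_OK) → (CHARGE, drive_fwd)
try SIG_FOUND: (AVOID, SIG_FOUND) → (AVOID, open_gripper)  ← matches
try SIG_NEAR: (AVOID, SIG_NEAR) → (CHARGE, drive_fwd)
try SIG_LOW: (AVOID, SIG_LOW) → (PATROL, beep)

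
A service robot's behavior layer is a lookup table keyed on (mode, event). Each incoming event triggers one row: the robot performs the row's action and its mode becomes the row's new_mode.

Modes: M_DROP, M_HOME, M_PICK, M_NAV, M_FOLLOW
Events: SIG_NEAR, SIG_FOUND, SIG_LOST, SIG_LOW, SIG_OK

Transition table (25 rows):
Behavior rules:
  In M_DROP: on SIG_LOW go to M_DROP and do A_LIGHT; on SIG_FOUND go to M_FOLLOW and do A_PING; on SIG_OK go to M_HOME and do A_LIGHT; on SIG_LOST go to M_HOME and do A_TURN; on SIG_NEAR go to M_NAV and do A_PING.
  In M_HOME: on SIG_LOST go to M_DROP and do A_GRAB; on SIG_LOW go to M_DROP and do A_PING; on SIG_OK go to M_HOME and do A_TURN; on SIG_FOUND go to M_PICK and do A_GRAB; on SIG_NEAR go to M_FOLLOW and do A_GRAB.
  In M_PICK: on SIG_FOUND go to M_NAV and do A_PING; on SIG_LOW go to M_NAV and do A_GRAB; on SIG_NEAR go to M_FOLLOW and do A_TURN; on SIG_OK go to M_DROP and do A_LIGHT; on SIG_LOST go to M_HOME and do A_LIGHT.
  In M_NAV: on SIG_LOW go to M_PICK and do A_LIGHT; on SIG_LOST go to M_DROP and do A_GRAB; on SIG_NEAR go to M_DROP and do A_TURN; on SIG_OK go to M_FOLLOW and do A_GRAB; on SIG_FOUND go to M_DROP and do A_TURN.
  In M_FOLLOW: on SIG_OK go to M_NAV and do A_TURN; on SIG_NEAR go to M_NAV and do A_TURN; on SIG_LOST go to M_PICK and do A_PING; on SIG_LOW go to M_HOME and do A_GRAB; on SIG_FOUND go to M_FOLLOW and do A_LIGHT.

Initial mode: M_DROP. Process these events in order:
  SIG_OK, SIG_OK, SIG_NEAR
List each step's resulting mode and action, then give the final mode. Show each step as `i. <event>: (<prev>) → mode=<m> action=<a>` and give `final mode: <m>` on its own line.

final mode: M_FOLLOW

1. SIG_OK: (M_DROP) → mode=M_HOME action=A_LIGHT
2. SIG_OK: (M_HOME) → mode=M_HOME action=A_TURN
3. SIG_NEAR: (M_HOME) → mode=M_FOLLOW action=A_GRAB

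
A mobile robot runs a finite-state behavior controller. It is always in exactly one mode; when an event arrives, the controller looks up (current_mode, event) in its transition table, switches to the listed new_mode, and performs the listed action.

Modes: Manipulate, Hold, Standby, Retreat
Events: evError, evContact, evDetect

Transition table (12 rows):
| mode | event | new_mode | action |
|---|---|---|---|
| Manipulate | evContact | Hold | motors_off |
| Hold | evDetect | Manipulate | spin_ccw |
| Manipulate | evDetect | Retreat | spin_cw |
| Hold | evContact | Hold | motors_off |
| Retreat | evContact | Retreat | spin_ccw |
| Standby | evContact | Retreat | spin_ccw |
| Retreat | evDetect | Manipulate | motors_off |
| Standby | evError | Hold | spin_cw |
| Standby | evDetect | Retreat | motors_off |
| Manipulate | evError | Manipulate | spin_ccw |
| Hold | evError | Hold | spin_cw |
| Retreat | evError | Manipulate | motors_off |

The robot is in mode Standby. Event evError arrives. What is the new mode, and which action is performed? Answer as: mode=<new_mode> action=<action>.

current mode = Standby; filter table to that mode:
  (Standby, evContact) → (Retreat, spin_ccw)
  (Standby, evError) → (Hold, spin_cw)  ← event matches
  (Standby, evDetect) → (Retreat, motors_off)
event = evError selects (Hold, spin_cw)

mode=Hold action=spin_cw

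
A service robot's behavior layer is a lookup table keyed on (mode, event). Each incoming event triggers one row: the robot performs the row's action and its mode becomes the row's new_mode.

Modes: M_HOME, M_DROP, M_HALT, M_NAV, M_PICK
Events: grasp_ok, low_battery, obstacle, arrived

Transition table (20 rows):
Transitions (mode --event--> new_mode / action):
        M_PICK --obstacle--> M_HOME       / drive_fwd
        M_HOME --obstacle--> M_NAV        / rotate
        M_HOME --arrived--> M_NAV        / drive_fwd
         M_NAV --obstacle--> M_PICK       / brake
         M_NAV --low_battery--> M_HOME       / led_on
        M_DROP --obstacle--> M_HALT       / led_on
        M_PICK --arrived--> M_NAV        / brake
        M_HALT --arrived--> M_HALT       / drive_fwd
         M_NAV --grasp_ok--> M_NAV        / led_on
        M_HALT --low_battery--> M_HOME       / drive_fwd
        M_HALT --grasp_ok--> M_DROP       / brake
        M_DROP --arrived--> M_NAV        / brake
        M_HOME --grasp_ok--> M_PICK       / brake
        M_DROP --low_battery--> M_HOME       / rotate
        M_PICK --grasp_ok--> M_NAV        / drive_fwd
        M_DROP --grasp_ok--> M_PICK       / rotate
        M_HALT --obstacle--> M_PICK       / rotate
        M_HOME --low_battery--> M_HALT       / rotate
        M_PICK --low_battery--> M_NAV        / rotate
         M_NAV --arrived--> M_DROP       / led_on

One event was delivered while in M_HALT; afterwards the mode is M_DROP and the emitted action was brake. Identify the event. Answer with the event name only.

grasp_ok

try grasp_ok: (M_HALT, grasp_ok) → (M_DROP, brake)  ← matches
try low_battery: (M_HALT, low_battery) → (M_HOME, drive_fwd)
try obstacle: (M_HALT, obstacle) → (M_PICK, rotate)
try arrived: (M_HALT, arrived) → (M_HALT, drive_fwd)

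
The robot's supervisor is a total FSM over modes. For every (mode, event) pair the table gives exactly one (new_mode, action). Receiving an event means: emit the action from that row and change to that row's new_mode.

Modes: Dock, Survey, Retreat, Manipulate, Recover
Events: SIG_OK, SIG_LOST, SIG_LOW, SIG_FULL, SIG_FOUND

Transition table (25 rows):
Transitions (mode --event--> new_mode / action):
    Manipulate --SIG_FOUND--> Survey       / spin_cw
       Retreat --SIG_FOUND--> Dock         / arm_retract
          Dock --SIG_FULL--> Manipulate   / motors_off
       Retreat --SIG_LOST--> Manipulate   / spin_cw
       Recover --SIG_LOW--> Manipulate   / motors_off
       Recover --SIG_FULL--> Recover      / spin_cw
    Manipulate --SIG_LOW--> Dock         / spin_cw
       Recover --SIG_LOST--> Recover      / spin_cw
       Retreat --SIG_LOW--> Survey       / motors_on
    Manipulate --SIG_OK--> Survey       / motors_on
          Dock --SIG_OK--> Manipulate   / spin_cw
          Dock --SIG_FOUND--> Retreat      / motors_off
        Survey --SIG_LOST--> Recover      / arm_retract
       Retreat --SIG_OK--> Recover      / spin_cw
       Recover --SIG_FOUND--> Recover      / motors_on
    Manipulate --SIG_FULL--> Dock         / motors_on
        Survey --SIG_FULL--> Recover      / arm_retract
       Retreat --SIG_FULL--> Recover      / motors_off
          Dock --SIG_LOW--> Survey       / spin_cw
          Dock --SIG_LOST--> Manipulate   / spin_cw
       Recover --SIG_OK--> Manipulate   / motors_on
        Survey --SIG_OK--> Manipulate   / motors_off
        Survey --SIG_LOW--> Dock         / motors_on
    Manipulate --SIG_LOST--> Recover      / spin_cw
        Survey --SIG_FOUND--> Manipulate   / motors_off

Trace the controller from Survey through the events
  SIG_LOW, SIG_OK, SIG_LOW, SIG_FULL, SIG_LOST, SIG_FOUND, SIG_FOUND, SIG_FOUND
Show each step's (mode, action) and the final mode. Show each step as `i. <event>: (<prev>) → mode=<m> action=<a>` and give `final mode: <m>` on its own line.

1. SIG_LOW: (Survey) → mode=Dock action=motors_on
2. SIG_OK: (Dock) → mode=Manipulate action=spin_cw
3. SIG_LOW: (Manipulate) → mode=Dock action=spin_cw
4. SIG_FULL: (Dock) → mode=Manipulate action=motors_off
5. SIG_LOST: (Manipulate) → mode=Recover action=spin_cw
6. SIG_FOUND: (Recover) → mode=Recover action=motors_on
7. SIG_FOUND: (Recover) → mode=Recover action=motors_on
8. SIG_FOUND: (Recover) → mode=Recover action=motors_on

final mode: Recover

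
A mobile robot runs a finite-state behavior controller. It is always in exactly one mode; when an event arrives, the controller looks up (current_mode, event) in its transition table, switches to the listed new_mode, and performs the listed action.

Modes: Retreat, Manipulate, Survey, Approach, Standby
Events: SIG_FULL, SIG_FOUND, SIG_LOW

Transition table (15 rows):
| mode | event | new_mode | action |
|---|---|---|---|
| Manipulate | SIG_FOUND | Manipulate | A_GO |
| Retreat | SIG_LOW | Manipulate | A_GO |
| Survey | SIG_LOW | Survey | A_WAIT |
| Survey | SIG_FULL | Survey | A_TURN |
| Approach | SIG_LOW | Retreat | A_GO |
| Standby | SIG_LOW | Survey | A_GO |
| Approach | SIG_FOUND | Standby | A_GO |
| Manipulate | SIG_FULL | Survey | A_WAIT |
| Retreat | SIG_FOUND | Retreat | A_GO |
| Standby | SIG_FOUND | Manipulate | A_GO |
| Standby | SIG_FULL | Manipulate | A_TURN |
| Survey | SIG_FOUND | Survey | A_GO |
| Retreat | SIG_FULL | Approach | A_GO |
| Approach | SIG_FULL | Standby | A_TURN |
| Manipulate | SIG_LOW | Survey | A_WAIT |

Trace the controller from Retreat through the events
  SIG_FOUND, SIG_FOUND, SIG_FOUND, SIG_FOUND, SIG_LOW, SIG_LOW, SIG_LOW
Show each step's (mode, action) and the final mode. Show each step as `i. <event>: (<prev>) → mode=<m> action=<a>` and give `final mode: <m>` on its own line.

final mode: Survey

1. SIG_FOUND: (Retreat) → mode=Retreat action=A_GO
2. SIG_FOUND: (Retreat) → mode=Retreat action=A_GO
3. SIG_FOUND: (Retreat) → mode=Retreat action=A_GO
4. SIG_FOUND: (Retreat) → mode=Retreat action=A_GO
5. SIG_LOW: (Retreat) → mode=Manipulate action=A_GO
6. SIG_LOW: (Manipulate) → mode=Survey action=A_WAIT
7. SIG_LOW: (Survey) → mode=Survey action=A_WAIT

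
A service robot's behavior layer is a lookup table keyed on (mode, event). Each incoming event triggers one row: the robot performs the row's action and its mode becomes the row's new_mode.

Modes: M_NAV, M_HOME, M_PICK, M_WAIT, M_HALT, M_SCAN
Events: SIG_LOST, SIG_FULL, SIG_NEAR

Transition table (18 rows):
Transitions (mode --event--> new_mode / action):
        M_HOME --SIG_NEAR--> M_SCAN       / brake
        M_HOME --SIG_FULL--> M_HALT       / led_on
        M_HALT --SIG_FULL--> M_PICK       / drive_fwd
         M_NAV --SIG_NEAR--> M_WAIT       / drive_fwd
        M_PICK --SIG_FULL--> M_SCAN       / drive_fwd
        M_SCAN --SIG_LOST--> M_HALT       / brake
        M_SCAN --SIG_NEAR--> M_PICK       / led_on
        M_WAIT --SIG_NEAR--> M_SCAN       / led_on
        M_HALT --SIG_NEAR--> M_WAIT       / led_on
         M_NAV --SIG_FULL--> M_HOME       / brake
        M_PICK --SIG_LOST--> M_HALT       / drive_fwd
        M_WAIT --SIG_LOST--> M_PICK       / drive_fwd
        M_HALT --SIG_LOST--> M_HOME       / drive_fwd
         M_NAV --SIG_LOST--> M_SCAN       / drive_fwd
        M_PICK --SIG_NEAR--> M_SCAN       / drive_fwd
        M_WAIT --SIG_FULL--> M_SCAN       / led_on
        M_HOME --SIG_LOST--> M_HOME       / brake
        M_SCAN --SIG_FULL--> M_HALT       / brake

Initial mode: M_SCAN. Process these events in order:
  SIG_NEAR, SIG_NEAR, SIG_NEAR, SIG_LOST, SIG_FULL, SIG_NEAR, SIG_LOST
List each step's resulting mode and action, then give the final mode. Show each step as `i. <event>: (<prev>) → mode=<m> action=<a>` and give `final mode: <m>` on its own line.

1. SIG_NEAR: (M_SCAN) → mode=M_PICK action=led_on
2. SIG_NEAR: (M_PICK) → mode=M_SCAN action=drive_fwd
3. SIG_NEAR: (M_SCAN) → mode=M_PICK action=led_on
4. SIG_LOST: (M_PICK) → mode=M_HALT action=drive_fwd
5. SIG_FULL: (M_HALT) → mode=M_PICK action=drive_fwd
6. SIG_NEAR: (M_PICK) → mode=M_SCAN action=drive_fwd
7. SIG_LOST: (M_SCAN) → mode=M_HALT action=brake

final mode: M_HALT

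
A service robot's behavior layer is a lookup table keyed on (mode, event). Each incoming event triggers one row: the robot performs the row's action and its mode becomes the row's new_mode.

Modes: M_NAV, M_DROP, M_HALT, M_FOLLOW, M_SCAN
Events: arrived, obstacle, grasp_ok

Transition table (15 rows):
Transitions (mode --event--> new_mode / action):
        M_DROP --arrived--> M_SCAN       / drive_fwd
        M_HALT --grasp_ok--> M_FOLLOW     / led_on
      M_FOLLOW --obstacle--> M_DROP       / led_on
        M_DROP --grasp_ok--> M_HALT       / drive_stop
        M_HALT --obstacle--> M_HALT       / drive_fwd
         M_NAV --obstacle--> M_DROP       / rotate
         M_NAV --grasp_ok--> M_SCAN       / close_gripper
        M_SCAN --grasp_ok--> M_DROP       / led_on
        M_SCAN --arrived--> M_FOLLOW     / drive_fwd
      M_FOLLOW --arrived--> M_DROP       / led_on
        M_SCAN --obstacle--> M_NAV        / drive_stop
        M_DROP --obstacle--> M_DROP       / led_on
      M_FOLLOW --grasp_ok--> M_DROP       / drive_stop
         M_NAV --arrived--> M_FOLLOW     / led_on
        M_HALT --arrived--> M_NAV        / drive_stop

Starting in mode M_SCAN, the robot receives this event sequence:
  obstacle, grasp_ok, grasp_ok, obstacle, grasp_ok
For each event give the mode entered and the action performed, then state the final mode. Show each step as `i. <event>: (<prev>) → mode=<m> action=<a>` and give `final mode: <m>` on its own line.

1. obstacle: (M_SCAN) → mode=M_NAV action=drive_stop
2. grasp_ok: (M_NAV) → mode=M_SCAN action=close_gripper
3. grasp_ok: (M_SCAN) → mode=M_DROP action=led_on
4. obstacle: (M_DROP) → mode=M_DROP action=led_on
5. grasp_ok: (M_DROP) → mode=M_HALT action=drive_stop

final mode: M_HALT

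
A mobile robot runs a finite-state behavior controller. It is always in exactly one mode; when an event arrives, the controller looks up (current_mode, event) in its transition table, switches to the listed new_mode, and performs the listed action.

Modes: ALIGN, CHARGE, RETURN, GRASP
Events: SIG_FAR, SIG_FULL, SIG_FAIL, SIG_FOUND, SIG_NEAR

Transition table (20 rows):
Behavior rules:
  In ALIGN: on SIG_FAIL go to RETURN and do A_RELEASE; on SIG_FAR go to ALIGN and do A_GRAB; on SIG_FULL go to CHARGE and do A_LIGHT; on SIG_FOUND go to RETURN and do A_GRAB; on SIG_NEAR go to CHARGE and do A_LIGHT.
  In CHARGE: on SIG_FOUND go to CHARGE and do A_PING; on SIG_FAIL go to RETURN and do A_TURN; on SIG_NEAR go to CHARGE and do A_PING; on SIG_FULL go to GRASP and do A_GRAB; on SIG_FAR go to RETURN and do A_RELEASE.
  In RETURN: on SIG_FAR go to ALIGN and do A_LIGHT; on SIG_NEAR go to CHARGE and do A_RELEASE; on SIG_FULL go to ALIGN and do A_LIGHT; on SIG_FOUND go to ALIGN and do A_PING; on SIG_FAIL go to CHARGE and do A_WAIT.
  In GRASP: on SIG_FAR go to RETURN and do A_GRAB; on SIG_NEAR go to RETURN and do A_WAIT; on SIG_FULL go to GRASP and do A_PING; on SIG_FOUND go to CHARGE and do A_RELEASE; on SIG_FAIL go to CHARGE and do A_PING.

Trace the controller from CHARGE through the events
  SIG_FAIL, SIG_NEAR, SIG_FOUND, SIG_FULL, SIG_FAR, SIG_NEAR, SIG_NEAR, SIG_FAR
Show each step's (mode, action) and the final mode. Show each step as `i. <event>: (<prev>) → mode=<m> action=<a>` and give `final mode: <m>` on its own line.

final mode: RETURN

1. SIG_FAIL: (CHARGE) → mode=RETURN action=A_TURN
2. SIG_NEAR: (RETURN) → mode=CHARGE action=A_RELEASE
3. SIG_FOUND: (CHARGE) → mode=CHARGE action=A_PING
4. SIG_FULL: (CHARGE) → mode=GRASP action=A_GRAB
5. SIG_FAR: (GRASP) → mode=RETURN action=A_GRAB
6. SIG_NEAR: (RETURN) → mode=CHARGE action=A_RELEASE
7. SIG_NEAR: (CHARGE) → mode=CHARGE action=A_PING
8. SIG_FAR: (CHARGE) → mode=RETURN action=A_RELEASE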